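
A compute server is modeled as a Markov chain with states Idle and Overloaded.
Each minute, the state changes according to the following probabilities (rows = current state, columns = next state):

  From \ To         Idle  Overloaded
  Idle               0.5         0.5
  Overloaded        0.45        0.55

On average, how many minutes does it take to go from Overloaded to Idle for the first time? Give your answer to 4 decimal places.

Let t(s) be the expected number of minutes to first reach Idle from state s, with t(Idle) = 0. Conditioning on the first minute:
t(Overloaded) = 1 + 0.55·t(Overloaded)
Solving: t(Overloaded) = 2.2222.
Expected minutes from Overloaded to Idle: 2.2222.

2.2222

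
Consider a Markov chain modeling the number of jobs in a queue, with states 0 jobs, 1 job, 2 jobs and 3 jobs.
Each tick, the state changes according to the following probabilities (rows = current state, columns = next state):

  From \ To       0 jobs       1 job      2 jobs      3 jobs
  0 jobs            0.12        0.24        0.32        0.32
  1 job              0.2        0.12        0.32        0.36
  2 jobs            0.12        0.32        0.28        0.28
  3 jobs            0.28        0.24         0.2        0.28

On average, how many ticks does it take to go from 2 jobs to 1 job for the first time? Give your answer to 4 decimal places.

Let t(s) be the expected number of ticks to first reach 1 job from state s, with t(1 job) = 0. Conditioning on the first tick:
t(0 jobs) = 1 + 0.12·t(0 jobs) + 0.32·t(2 jobs) + 0.32·t(3 jobs)
t(2 jobs) = 1 + 0.12·t(0 jobs) + 0.28·t(2 jobs) + 0.28·t(3 jobs)
t(3 jobs) = 1 + 0.28·t(0 jobs) + 0.2·t(2 jobs) + 0.28·t(3 jobs)
Solving: t(0 jobs) = 3.8187, t(2 jobs) = 3.5236, t(3 jobs) = 3.8527.
Expected ticks from 2 jobs to 1 job: 3.5236.

3.5236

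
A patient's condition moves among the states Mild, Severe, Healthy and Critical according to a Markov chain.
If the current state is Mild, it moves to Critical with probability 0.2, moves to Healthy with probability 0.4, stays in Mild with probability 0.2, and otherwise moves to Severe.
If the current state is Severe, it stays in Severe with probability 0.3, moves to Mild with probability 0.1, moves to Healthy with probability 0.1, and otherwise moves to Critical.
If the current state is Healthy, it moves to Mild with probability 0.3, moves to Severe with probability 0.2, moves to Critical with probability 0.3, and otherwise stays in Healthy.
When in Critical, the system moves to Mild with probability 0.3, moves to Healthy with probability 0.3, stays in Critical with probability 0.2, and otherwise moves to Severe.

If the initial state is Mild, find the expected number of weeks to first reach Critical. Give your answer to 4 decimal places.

3.3962

Let t(s) be the expected number of weeks to first reach Critical from state s, with t(Critical) = 0. Conditioning on the first week:
t(Mild) = 1 + 0.2·t(Mild) + 0.2·t(Severe) + 0.4·t(Healthy)
t(Severe) = 1 + 0.1·t(Mild) + 0.3·t(Severe) + 0.1·t(Healthy)
t(Healthy) = 1 + 0.3·t(Mild) + 0.2·t(Severe) + 0.2·t(Healthy)
Solving: t(Mild) = 3.3962, t(Severe) = 2.3585, t(Healthy) = 3.1132.
Expected weeks from Mild to Critical: 3.3962.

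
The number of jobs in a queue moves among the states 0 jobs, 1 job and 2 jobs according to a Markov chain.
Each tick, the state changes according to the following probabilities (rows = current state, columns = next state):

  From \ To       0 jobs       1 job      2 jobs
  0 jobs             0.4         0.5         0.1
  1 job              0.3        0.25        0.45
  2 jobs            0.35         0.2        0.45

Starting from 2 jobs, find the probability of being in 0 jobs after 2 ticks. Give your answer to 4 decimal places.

Sum over the intermediate state after 1 tick:
P = P(2 jobs→0 jobs)·P(0 jobs→0 jobs) + P(2 jobs→1 job)·P(1 job→0 jobs) + P(2 jobs→2 jobs)·P(2 jobs→0 jobs)
  = 0.35×0.4 + 0.2×0.3 + 0.45×0.35
  = 0.1400 + 0.0600 + 0.1575 = 0.3575

0.3575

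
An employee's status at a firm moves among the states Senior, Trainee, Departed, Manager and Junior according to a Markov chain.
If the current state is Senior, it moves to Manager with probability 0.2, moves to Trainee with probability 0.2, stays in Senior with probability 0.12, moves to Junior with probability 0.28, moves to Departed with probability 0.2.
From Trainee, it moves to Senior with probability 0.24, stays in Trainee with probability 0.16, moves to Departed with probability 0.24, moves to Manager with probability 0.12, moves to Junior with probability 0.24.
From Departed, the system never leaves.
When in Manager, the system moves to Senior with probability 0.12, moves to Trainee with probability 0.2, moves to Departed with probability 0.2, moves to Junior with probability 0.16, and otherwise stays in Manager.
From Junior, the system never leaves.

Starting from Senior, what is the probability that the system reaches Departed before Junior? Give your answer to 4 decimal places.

0.4566

Let h(s) be the probability of absorption at Departed starting from transient state s. Then h(Departed) = 1 and h(Junior) = 0. By first-step analysis:
h(Senior) = 0.12·h(Senior) + 0.2·h(Trainee) + 0.2·1 + 0.2·h(Manager) + 0.28·0
h(Trainee) = 0.24·h(Senior) + 0.16·h(Trainee) + 0.24·1 + 0.12·h(Manager) + 0.24·0
h(Manager) = 0.12·h(Senior) + 0.2·h(Trainee) + 0.2·1 + 0.32·h(Manager) + 0.16·0
Solving: h(Senior) = 0.4566, h(Trainee) = 0.4903, h(Manager) = 0.5189.
Starting from Senior, the probability is 0.4566.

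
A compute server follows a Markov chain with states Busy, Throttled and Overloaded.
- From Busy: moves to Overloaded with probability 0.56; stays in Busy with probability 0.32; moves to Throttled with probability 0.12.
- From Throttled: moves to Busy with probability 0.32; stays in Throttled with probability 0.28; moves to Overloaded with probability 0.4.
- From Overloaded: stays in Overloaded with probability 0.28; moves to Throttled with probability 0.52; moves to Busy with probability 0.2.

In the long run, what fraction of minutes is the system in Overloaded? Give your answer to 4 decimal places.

Let the stationary distribution be π with π = πP and π_1 + π_2 + π_3 = 1.
π_1 = 0.32·π_1 + 0.32·π_2 + 0.2·π_3
π_2 = 0.12·π_1 + 0.28·π_2 + 0.52·π_3
Solving with the normalization constraint gives π = (0.2725, 0.3315, 0.3961).
So the stationary probability of Overloaded is 0.3961.

0.3961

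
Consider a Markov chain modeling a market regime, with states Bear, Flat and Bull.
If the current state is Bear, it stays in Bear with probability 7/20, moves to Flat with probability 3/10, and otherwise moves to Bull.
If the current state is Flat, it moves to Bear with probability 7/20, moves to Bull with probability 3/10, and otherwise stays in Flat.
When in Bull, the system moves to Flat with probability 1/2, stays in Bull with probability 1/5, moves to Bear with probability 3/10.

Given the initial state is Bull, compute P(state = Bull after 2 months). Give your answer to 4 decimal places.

Sum over the intermediate state after 1 month:
P = P(Bull→Bear)·P(Bear→Bull) + P(Bull→Flat)·P(Flat→Bull) + P(Bull→Bull)·P(Bull→Bull)
  = 0.3×0.35 + 0.5×0.3 + 0.2×0.2
  = 0.1050 + 0.1500 + 0.0400 = 0.2950

0.2950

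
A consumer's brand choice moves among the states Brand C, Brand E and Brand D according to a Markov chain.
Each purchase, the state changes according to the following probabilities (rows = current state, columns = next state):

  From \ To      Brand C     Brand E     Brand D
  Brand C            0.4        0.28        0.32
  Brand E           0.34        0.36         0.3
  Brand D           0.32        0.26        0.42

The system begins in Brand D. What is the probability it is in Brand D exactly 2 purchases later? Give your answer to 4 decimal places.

0.3568

Sum over the intermediate state after 1 purchase:
P = P(Brand D→Brand C)·P(Brand C→Brand D) + P(Brand D→Brand E)·P(Brand E→Brand D) + P(Brand D→Brand D)·P(Brand D→Brand D)
  = 0.32×0.32 + 0.26×0.3 + 0.42×0.42
  = 0.1024 + 0.0780 + 0.1764 = 0.3568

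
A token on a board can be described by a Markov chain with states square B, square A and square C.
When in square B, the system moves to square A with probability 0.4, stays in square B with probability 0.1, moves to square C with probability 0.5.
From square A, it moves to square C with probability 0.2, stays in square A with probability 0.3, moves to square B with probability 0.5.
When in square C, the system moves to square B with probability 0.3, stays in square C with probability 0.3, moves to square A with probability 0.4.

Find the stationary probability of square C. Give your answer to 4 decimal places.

0.3258

Let the stationary distribution be π with π = πP and π_1 + π_2 + π_3 = 1.
π_1 = 0.1·π_1 + 0.5·π_2 + 0.3·π_3
π_2 = 0.4·π_1 + 0.3·π_2 + 0.4·π_3
Solving with the normalization constraint gives π = (0.3106, 0.3636, 0.3258).
So the stationary probability of square C is 0.3258.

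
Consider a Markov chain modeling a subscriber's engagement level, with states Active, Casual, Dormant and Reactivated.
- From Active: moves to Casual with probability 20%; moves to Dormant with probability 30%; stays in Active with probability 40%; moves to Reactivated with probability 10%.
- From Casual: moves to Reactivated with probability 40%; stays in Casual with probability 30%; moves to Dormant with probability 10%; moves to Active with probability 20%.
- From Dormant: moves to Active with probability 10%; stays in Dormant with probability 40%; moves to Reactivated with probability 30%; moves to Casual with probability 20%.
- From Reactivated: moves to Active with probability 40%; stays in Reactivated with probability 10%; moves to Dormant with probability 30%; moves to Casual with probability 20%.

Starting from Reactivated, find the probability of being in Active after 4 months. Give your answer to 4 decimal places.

Propagate the distribution vector 4 months from Reactivated.
After 0 months: (0.0000, 0.0000, 0.0000, 1.0000)
After 1 month: (0.4000, 0.2000, 0.3000, 0.1000)
After 2 months: (0.2700, 0.2200, 0.2900, 0.2200)
After 3 months: (0.2690, 0.2220, 0.2850, 0.2240)
After 4 months: (0.2701, 0.2222, 0.2841, 0.2236)
P(in Active after 4 months) = 0.2701

0.2701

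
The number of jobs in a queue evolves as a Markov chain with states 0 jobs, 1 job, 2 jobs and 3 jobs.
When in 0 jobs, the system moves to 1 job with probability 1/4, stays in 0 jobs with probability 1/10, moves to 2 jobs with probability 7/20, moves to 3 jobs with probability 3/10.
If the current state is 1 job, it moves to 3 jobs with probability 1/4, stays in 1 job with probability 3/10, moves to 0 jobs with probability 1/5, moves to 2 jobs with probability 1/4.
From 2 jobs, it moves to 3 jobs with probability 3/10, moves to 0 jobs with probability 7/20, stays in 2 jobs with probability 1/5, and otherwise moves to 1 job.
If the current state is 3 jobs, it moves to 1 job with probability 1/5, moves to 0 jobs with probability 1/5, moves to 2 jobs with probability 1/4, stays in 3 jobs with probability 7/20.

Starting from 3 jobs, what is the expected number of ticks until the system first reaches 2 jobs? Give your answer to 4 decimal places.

Let t(s) be the expected number of ticks to first reach 2 jobs from state s, with t(2 jobs) = 0. Conditioning on the first tick:
t(0 jobs) = 1 + 0.1·t(0 jobs) + 0.25·t(1 job) + 0.3·t(3 jobs)
t(1 job) = 1 + 0.2·t(0 jobs) + 0.3·t(1 job) + 0.25·t(3 jobs)
t(3 jobs) = 1 + 0.2·t(0 jobs) + 0.2·t(1 job) + 0.35·t(3 jobs)
Solving: t(0 jobs) = 3.3898, t(1 job) = 3.7288, t(3 jobs) = 3.7288.
Expected ticks from 3 jobs to 2 jobs: 3.7288.

3.7288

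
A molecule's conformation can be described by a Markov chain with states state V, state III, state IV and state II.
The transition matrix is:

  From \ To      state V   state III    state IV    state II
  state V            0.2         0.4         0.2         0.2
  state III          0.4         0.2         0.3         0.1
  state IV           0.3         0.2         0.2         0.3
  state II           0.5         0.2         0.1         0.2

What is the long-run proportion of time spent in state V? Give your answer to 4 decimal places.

0.3322

Let the stationary distribution be π with π = πP and π_1 + π_2 + π_3 + π_4 = 1.
π_1 = 0.2·π_1 + 0.4·π_2 + 0.3·π_3 + 0.5·π_4
π_2 = 0.4·π_1 + 0.2·π_2 + 0.2·π_3 + 0.2·π_4
π_3 = 0.2·π_1 + 0.3·π_2 + 0.2·π_3 + 0.1·π_4
Solving with the normalization constraint gives π = (0.3322, 0.2664, 0.2072, 0.1941).
So the stationary probability of state V is 0.3322.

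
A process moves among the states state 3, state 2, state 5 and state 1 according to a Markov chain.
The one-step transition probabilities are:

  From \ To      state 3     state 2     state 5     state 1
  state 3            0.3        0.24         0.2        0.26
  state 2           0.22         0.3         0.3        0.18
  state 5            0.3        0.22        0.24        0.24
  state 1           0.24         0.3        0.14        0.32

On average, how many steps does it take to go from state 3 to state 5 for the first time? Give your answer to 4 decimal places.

Let t(s) be the expected number of steps to first reach state 5 from state s, with t(state 5) = 0. Conditioning on the first step:
t(state 3) = 1 + 0.3·t(state 3) + 0.24·t(state 2) + 0.26·t(state 1)
t(state 2) = 1 + 0.22·t(state 3) + 0.3·t(state 2) + 0.18·t(state 1)
t(state 1) = 1 + 0.24·t(state 3) + 0.3·t(state 2) + 0.32·t(state 1)
Solving: t(state 3) = 4.7183, t(state 2) = 4.1936, t(state 1) = 4.9860.
Expected steps from state 3 to state 5: 4.7183.

4.7183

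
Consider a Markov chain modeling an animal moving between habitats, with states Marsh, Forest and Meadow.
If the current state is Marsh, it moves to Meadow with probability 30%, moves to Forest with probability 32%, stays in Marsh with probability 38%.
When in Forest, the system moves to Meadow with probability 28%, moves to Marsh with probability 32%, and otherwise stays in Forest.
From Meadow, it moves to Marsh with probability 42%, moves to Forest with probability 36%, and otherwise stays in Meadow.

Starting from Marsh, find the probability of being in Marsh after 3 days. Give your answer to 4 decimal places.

0.3693

Propagate the distribution vector 3 days from Marsh.
After 0 days: (1.0000, 0.0000, 0.0000)
After 1 day: (0.3800, 0.3200, 0.3000)
After 2 days: (0.3728, 0.3576, 0.2696)
After 3 days: (0.3693, 0.3594, 0.2713)
P(in Marsh after 3 days) = 0.3693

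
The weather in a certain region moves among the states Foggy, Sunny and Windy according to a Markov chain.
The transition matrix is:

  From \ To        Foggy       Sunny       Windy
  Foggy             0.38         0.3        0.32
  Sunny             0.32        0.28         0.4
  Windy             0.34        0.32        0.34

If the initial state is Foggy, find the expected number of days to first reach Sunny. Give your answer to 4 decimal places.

3.2623

Let t(s) be the expected number of days to first reach Sunny from state s, with t(Sunny) = 0. Conditioning on the first day:
t(Foggy) = 1 + 0.38·t(Foggy) + 0.32·t(Windy)
t(Windy) = 1 + 0.34·t(Foggy) + 0.34·t(Windy)
Solving: t(Foggy) = 3.2623, t(Windy) = 3.1957.
Expected days from Foggy to Sunny: 3.2623.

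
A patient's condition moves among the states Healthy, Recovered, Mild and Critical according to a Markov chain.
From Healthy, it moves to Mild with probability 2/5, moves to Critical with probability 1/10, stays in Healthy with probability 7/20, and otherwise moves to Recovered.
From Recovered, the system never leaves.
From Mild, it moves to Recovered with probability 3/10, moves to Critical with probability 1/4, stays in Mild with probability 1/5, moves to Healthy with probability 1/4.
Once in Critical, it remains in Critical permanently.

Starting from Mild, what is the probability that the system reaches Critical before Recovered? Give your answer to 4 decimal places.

0.4464

Let h(s) be the probability of absorption at Critical starting from transient state s. Then h(Critical) = 1 and h(Recovered) = 0. By first-step analysis:
h(Healthy) = 0.35·h(Healthy) + 0.15·0 + 0.4·h(Mild) + 0.1·1
h(Mild) = 0.25·h(Healthy) + 0.3·0 + 0.2·h(Mild) + 0.25·1
Solving: h(Healthy) = 0.4286, h(Mild) = 0.4464.
Starting from Mild, the probability is 0.4464.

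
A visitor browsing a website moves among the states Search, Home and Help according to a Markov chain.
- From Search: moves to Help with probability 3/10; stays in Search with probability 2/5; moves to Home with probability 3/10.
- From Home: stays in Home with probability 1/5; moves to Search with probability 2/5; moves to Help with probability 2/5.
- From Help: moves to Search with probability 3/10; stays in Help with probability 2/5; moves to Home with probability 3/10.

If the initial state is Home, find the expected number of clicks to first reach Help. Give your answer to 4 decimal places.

2.7778

Let t(s) be the expected number of clicks to first reach Help from state s, with t(Help) = 0. Conditioning on the first click:
t(Search) = 1 + 0.4·t(Search) + 0.3·t(Home)
t(Home) = 1 + 0.4·t(Search) + 0.2·t(Home)
Solving: t(Search) = 3.0556, t(Home) = 2.7778.
Expected clicks from Home to Help: 2.7778.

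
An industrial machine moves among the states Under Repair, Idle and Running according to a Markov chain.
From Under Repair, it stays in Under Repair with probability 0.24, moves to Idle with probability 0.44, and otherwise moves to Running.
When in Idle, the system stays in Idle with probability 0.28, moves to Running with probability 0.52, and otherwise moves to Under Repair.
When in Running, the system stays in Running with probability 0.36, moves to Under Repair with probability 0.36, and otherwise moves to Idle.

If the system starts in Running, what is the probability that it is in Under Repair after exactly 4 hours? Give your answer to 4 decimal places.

0.2754

Propagate the distribution vector 4 hours from Running.
After 0 hours: (0.0000, 0.0000, 1.0000)
After 1 hour: (0.3600, 0.2800, 0.3600)
After 2 hours: (0.2720, 0.3376, 0.3904)
After 3 hours: (0.2733, 0.3235, 0.4031)
After 4 hours: (0.2754, 0.3237, 0.4008)
P(in Under Repair after 4 hours) = 0.2754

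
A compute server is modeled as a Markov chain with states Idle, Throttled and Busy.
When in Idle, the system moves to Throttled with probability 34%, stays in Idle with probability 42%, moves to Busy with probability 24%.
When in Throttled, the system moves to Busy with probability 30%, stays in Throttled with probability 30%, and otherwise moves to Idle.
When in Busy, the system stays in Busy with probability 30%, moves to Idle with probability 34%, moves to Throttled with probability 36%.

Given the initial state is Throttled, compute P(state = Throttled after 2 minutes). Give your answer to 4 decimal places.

0.3340

Sum over the intermediate state after 1 minute:
P = P(Throttled→Idle)·P(Idle→Throttled) + P(Throttled→Throttled)·P(Throttled→Throttled) + P(Throttled→Busy)·P(Busy→Throttled)
  = 0.4×0.34 + 0.3×0.3 + 0.3×0.36
  = 0.1360 + 0.0900 + 0.1080 = 0.3340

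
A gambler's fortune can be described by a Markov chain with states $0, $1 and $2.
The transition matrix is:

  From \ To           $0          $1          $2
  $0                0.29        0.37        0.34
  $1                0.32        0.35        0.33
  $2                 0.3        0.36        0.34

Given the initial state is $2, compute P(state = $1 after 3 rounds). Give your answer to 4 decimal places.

0.3594

Propagate the distribution vector 3 rounds from $2.
After 0 rounds: (0.0000, 0.0000, 1.0000)
After 1 round: (0.3000, 0.3600, 0.3400)
After 2 rounds: (0.3042, 0.3594, 0.3364)
After 3 rounds: (0.3041, 0.3594, 0.3364)
P(in $1 after 3 rounds) = 0.3594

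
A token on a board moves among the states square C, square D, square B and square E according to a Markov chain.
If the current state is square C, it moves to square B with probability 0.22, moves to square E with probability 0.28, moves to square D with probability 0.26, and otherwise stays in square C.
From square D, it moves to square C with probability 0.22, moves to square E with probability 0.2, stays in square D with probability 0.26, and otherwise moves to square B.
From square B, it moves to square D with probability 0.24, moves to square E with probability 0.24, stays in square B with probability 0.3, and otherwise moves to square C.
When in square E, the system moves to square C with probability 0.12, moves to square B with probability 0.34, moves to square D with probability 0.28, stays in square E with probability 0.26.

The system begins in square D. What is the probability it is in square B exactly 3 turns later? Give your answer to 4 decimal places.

0.2985

Propagate the distribution vector 3 turns from square D.
After 0 turns: (0.0000, 1.0000, 0.0000, 0.0000)
After 1 turn: (0.2200, 0.2600, 0.3200, 0.2000)
After 2 turns: (0.2044, 0.2576, 0.2956, 0.2424)
After 3 turns: (0.1998, 0.2589, 0.2985, 0.2427)
P(in square B after 3 turns) = 0.2985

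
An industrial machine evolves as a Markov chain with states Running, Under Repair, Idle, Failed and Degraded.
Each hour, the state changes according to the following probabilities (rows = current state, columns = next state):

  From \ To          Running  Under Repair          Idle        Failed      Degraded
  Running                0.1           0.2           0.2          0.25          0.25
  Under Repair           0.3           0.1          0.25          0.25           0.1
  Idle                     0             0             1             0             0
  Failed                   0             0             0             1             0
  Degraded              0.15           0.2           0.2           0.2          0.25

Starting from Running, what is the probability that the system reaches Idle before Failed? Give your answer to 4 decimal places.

Let h(s) be the probability of absorption at Idle starting from transient state s. Then h(Idle) = 1 and h(Failed) = 0. By first-step analysis:
h(Running) = 0.1·h(Running) + 0.2·h(Under Repair) + 0.2·1 + 0.25·0 + 0.25·h(Degraded)
h(Under Repair) = 0.3·h(Running) + 0.1·h(Under Repair) + 0.25·1 + 0.25·0 + 0.1·h(Degraded)
h(Degraded) = 0.15·h(Running) + 0.2·h(Under Repair) + 0.2·1 + 0.2·0 + 0.25·h(Degraded)
Solving: h(Running) = 0.4668, h(Under Repair) = 0.4878, h(Degraded) = 0.4901.
Starting from Running, the probability is 0.4668.

0.4668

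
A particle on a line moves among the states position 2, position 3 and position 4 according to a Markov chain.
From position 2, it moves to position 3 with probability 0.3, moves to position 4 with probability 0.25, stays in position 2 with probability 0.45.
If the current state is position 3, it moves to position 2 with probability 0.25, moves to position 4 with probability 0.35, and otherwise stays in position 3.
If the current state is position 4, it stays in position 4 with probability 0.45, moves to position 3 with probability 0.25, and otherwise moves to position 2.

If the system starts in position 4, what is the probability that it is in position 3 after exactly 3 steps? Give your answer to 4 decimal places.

0.3120

Propagate the distribution vector 3 steps from position 4.
After 0 steps: (0.0000, 0.0000, 1.0000)
After 1 step: (0.3000, 0.2500, 0.4500)
After 2 steps: (0.3325, 0.3025, 0.3650)
After 3 steps: (0.3348, 0.3120, 0.3533)
P(in position 3 after 3 steps) = 0.3120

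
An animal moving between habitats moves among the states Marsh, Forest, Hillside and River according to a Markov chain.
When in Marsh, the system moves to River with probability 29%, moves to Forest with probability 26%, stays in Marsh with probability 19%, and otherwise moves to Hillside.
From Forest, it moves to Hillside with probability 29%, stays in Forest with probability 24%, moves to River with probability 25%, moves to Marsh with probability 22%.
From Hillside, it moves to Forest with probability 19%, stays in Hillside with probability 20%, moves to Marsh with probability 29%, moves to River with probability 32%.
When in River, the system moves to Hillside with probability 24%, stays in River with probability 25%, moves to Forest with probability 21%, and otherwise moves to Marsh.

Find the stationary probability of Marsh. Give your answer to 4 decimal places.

Let the stationary distribution be π with π = πP and π_1 + π_2 + π_3 + π_4 = 1.
π_1 = 0.19·π_1 + 0.22·π_2 + 0.29·π_3 + 0.3·π_4
π_2 = 0.26·π_1 + 0.24·π_2 + 0.19·π_3 + 0.21·π_4
π_3 = 0.26·π_1 + 0.29·π_2 + 0.2·π_3 + 0.24·π_4
Solving with the normalization constraint gives π = (0.2519, 0.2244, 0.2464, 0.2773).
So the stationary probability of Marsh is 0.2519.

0.2519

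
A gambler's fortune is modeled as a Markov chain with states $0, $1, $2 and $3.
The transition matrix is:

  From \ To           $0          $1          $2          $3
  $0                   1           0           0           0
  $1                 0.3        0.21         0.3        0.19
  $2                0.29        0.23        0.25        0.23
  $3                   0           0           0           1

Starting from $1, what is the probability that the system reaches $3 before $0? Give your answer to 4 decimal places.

0.4040

Let h(s) be the probability of absorption at $3 starting from transient state s. Then h($3) = 1 and h($0) = 0. By first-step analysis:
h($1) = 0.3·0 + 0.21·h($1) + 0.3·h($2) + 0.19·1
h($2) = 0.29·0 + 0.23·h($1) + 0.25·h($2) + 0.23·1
Solving: h($1) = 0.4040, h($2) = 0.4306.
Starting from $1, the probability is 0.4040.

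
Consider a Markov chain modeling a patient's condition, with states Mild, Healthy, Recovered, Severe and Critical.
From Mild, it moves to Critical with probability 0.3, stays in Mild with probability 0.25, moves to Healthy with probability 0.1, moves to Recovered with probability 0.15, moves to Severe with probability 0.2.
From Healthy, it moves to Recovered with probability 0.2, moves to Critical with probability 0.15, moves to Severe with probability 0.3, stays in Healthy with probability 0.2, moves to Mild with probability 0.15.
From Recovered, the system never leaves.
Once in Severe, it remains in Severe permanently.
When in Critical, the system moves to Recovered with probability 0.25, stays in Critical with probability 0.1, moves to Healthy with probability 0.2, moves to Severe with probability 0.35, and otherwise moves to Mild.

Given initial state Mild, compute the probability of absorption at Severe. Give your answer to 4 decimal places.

Let h(s) be the probability of absorption at Severe starting from transient state s. Then h(Severe) = 1 and h(Recovered) = 0. By first-step analysis:
h(Mild) = 0.25·h(Mild) + 0.1·h(Healthy) + 0.15·0 + 0.2·1 + 0.3·h(Critical)
h(Healthy) = 0.15·h(Mild) + 0.2·h(Healthy) + 0.2·0 + 0.3·1 + 0.15·h(Critical)
h(Critical) = 0.1·h(Mild) + 0.2·h(Healthy) + 0.25·0 + 0.35·1 + 0.1·h(Critical)
Solving: h(Mild) = 0.5799, h(Healthy) = 0.5935, h(Critical) = 0.5852.
Starting from Mild, the probability is 0.5799.

0.5799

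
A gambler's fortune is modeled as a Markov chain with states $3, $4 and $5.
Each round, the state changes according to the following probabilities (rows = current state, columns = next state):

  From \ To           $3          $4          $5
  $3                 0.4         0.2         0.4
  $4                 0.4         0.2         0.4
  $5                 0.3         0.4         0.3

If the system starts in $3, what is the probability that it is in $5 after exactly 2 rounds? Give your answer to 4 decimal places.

Sum over the intermediate state after 1 round:
P = P($3→$3)·P($3→$5) + P($3→$4)·P($4→$5) + P($3→$5)·P($5→$5)
  = 0.4×0.4 + 0.2×0.4 + 0.4×0.3
  = 0.1600 + 0.0800 + 0.1200 = 0.3600

0.3600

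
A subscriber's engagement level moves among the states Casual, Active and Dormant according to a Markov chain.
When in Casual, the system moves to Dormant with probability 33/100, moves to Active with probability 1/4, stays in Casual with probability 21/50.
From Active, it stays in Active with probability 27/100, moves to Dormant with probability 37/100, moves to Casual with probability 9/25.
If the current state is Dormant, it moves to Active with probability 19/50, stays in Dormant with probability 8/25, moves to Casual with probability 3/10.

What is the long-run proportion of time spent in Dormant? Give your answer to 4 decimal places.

Let the stationary distribution be π with π = πP and π_1 + π_2 + π_3 = 1.
π_1 = 0.42·π_1 + 0.36·π_2 + 0.3·π_3
π_2 = 0.25·π_1 + 0.27·π_2 + 0.38·π_3
Solving with the normalization constraint gives π = (0.3614, 0.3000, 0.3386).
So the stationary probability of Dormant is 0.3386.

0.3386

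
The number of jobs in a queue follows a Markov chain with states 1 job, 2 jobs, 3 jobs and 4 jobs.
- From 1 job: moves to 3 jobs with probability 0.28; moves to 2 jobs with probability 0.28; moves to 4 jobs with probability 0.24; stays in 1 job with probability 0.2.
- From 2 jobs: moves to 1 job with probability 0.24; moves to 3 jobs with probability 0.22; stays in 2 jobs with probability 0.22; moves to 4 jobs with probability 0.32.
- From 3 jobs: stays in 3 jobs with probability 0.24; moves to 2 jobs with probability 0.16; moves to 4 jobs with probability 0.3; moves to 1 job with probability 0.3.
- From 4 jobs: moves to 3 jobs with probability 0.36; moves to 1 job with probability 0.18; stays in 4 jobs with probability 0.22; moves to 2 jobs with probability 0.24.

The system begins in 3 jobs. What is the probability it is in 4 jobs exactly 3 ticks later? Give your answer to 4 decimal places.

Propagate the distribution vector 3 ticks from 3 jobs.
After 0 ticks: (0.0000, 0.0000, 1.0000, 0.0000)
After 1 tick: (0.3000, 0.1600, 0.2400, 0.3000)
After 2 ticks: (0.2244, 0.2296, 0.2848, 0.2612)
After 3 ticks: (0.2324, 0.2216, 0.2757, 0.2702)
P(in 4 jobs after 3 ticks) = 0.2702

0.2702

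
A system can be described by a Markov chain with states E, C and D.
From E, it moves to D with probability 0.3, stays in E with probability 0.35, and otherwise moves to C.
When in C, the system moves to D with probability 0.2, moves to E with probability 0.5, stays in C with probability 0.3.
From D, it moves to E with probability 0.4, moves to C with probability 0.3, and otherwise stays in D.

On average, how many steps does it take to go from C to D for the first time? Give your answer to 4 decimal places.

Let t(s) be the expected number of steps to first reach D from state s, with t(D) = 0. Conditioning on the first step:
t(E) = 1 + 0.35·t(E) + 0.35·t(C)
t(C) = 1 + 0.5·t(E) + 0.3·t(C)
Solving: t(E) = 3.7500, t(C) = 4.1071.
Expected steps from C to D: 4.1071.

4.1071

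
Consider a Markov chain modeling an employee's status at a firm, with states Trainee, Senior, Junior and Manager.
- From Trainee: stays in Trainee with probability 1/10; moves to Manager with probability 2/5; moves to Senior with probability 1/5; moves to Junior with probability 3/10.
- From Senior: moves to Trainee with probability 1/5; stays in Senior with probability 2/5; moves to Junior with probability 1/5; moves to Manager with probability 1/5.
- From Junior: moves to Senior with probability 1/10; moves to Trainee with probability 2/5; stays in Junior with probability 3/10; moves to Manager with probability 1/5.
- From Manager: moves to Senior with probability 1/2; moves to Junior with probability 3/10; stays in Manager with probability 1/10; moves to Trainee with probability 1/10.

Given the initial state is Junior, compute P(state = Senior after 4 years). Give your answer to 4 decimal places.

0.2965

Propagate the distribution vector 4 years from Junior.
After 0 years: (0.0000, 0.0000, 1.0000, 0.0000)
After 1 year: (0.4000, 0.1000, 0.3000, 0.2000)
After 2 years: (0.2000, 0.2500, 0.2900, 0.2600)
After 3 years: (0.2120, 0.2990, 0.2750, 0.2140)
After 4 years: (0.2124, 0.2965, 0.2701, 0.2210)
P(in Senior after 4 years) = 0.2965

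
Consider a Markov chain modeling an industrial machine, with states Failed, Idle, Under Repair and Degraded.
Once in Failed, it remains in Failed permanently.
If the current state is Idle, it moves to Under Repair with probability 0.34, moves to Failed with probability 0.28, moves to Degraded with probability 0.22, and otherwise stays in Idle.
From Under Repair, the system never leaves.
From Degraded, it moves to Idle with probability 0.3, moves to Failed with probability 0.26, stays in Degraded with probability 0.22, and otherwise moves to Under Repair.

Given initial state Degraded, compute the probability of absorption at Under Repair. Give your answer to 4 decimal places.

Let h(s) be the probability of absorption at Under Repair starting from transient state s. Then h(Under Repair) = 1 and h(Failed) = 0. By first-step analysis:
h(Idle) = 0.28·0 + 0.16·h(Idle) + 0.34·1 + 0.22·h(Degraded)
h(Degraded) = 0.26·0 + 0.3·h(Idle) + 0.22·1 + 0.22·h(Degraded)
Solving: h(Idle) = 0.5322, h(Degraded) = 0.4868.
Starting from Degraded, the probability is 0.4868.

0.4868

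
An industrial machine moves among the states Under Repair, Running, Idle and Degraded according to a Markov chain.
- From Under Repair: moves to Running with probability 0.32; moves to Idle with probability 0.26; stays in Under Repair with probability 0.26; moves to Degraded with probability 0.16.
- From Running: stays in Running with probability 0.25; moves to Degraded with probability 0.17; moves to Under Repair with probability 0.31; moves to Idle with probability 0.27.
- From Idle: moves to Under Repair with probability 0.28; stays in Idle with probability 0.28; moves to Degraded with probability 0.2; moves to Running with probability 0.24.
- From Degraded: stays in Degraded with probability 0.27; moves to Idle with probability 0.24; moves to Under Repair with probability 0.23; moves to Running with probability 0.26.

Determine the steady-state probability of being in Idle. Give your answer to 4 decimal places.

Let the stationary distribution be π with π = πP and π_1 + π_2 + π_3 + π_4 = 1.
π_1 = 0.26·π_1 + 0.31·π_2 + 0.28·π_3 + 0.23·π_4
π_2 = 0.32·π_1 + 0.25·π_2 + 0.24·π_3 + 0.26·π_4
π_3 = 0.26·π_1 + 0.27·π_2 + 0.28·π_3 + 0.24·π_4
Solving with the normalization constraint gives π = (0.2729, 0.2684, 0.2641, 0.1947).
So the stationary probability of Idle is 0.2641.

0.2641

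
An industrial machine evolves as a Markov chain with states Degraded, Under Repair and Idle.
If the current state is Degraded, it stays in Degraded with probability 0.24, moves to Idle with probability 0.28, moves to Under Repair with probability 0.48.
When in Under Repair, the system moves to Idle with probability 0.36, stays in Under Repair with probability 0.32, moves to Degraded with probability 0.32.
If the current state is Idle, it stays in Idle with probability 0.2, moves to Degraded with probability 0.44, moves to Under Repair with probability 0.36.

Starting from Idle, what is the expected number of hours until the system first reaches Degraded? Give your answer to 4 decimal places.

2.5097

Let t(s) be the expected number of hours to first reach Degraded from state s, with t(Degraded) = 0. Conditioning on the first hour:
t(Under Repair) = 1 + 0.32·t(Under Repair) + 0.36·t(Idle)
t(Idle) = 1 + 0.36·t(Under Repair) + 0.2·t(Idle)
Solving: t(Under Repair) = 2.7992, t(Idle) = 2.5097.
Expected hours from Idle to Degraded: 2.5097.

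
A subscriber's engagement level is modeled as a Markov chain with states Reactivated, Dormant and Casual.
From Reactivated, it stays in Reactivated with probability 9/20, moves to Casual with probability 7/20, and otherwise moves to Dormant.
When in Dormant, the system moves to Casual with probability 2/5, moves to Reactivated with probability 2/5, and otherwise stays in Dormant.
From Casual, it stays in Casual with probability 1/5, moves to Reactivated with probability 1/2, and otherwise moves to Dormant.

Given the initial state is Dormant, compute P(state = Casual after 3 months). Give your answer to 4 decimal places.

Propagate the distribution vector 3 months from Dormant.
After 0 months: (0.0000, 1.0000, 0.0000)
After 1 month: (0.4000, 0.2000, 0.4000)
After 2 months: (0.4600, 0.2400, 0.3000)
After 3 months: (0.4530, 0.2300, 0.3170)
P(in Casual after 3 months) = 0.3170

0.3170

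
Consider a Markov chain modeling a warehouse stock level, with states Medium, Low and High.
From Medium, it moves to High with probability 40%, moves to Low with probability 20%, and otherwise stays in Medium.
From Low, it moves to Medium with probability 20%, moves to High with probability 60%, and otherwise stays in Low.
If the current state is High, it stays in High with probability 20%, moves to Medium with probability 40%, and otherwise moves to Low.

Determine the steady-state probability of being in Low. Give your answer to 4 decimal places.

Let the stationary distribution be π with π = πP and π_1 + π_2 + π_3 = 1.
π_1 = 0.4·π_1 + 0.2·π_2 + 0.4·π_3
π_2 = 0.2·π_1 + 0.2·π_2 + 0.4·π_3
Solving with the normalization constraint gives π = (0.3448, 0.2759, 0.3793).
So the stationary probability of Low is 0.2759.

0.2759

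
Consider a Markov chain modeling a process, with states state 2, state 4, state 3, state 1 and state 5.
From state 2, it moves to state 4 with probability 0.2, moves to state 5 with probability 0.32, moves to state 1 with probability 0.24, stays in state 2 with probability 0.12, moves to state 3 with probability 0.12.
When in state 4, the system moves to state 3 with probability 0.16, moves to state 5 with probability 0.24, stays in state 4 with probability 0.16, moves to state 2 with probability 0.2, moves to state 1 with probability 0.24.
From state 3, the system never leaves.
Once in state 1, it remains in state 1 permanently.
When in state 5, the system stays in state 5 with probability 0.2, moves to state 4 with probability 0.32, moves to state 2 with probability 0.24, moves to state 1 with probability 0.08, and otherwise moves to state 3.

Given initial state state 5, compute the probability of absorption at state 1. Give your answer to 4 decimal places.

0.5029

Let h(s) be the probability of absorption at state 1 starting from transient state s. Then h(state 1) = 1 and h(state 3) = 0. By first-step analysis:
h(state 2) = 0.12·h(state 2) + 0.2·h(state 4) + 0.12·0 + 0.24·1 + 0.32·h(state 5)
h(state 4) = 0.2·h(state 2) + 0.16·h(state 4) + 0.16·0 + 0.24·1 + 0.24·h(state 5)
h(state 5) = 0.24·h(state 2) + 0.32·h(state 4) + 0.16·0 + 0.08·1 + 0.2·h(state 5)
Solving: h(state 2) = 0.5848, h(state 4) = 0.5687, h(state 5) = 0.5029.
Starting from state 5, the probability is 0.5029.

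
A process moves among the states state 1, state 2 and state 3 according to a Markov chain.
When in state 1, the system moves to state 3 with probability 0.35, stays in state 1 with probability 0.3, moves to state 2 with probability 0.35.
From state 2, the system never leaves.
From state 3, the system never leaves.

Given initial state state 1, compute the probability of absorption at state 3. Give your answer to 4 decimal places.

Let h(s) be the probability of absorption at state 3 starting from transient state s. Then h(state 3) = 1 and h(state 2) = 0. By first-step analysis:
h(state 1) = 0.3·h(state 1) + 0.35·0 + 0.35·1
Solving: h(state 1) = 0.5000.
Starting from state 1, the probability is 0.5000.

0.5000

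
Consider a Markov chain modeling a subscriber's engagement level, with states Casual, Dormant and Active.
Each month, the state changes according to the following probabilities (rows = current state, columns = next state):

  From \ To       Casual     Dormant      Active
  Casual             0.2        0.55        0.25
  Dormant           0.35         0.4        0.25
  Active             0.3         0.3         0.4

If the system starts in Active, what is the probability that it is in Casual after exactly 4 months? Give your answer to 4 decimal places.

0.2914

Propagate the distribution vector 4 months from Active.
After 0 months: (0.0000, 0.0000, 1.0000)
After 1 month: (0.3000, 0.3000, 0.4000)
After 2 months: (0.2850, 0.4050, 0.3100)
After 3 months: (0.2918, 0.4118, 0.2965)
After 4 months: (0.2914, 0.4141, 0.2945)
P(in Casual after 4 months) = 0.2914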